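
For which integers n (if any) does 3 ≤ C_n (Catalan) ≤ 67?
3, 4, 5

Solution: C_2=2; C_3=5; C_4=14; C_5=42; C_6=132. So valid n = 3, 4, 5.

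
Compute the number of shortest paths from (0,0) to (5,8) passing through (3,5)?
560

Working:
To (3,5): C(8,3)=56. From there: C(5,2)=10. Total: 560.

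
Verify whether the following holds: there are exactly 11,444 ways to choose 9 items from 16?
C(16,9) = 11,440 ≠ 11444.

Answer: False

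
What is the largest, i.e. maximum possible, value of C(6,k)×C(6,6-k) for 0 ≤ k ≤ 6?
400

C(6,k)·C(6,6-k) = C(6,k)², maximised at the centre k = 3: C(6,3)² = 400.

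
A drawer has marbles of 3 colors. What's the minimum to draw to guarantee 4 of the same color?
10
Worst case: 3 of each = 9. One more: 10.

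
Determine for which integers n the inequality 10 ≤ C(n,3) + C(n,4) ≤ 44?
C(4,3)+C(4,4)=5; C(5,3)+C(5,4)=15; C(6,3)+C(6,4)=35; C(7,3)+C(7,4)=70. So valid n = 5, 6.

Answer: 5, 6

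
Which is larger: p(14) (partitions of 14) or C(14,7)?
C(14,7)

Solution: Pentagonal recurrence p(n) = p(n−1) + p(n−2) − p(n−5) − p(n−7) + …: p(14) = p(13) + p(12) − p(9) − p(7) + p(2) = 101 + 77 − 30 − 15 + 2 = 135; C(14,7) = 3,432.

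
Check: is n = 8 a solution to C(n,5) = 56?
Yes

Solution: C(8,5) = 8·7·6·5·4/5! = 6,720/120 = 56, which equals 56.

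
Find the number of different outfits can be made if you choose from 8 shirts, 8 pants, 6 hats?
384

Solution: By the multiplication principle: 8 × 8 × 6 = 384.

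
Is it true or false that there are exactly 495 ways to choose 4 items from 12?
True

Working:
C(12,4) = 495.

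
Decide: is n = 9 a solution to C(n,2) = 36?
C(9,2) = 9·8/2! = 72/2 = 36, which equals 36.
Final answer: Yes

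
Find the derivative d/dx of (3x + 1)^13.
Chain rule: 13(3x+1)^{12} × 3 = 39(3x+1)^{12}.
Final answer: 39(3x + 1)^12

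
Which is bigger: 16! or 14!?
16!

Reasoning: 16!=20,922,789,888,000, 14!=87,178,291,200. 16! > 14!.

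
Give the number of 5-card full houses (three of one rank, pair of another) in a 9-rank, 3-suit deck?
216

Reasoning: Triple rank: 9. Triple suits: C(3,3)=1. Pair rank: 8. Pair suits: C(3,2)=3. Total: 216.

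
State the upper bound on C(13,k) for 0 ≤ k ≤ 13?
1,716
Maximum at k = 6 or k = 7: C(13,6) = 1,716.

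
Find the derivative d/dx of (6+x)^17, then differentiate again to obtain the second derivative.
First derivative: 17(6+x)^{16}. Second derivative: 17·16·(6+x)^{15} = 272(6+x)^{15}.
Final answer: 272(6+x)^15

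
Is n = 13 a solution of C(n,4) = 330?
No

Solution: C(13,4) = 13·12·11·10/4! = 17,160/24 = 715, which does not equal 330.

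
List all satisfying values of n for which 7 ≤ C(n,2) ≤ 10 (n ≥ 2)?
5
C(4,2)=6; C(5,2)=10; C(6,2)=15. So valid n = 5.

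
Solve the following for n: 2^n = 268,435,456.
28
268,435,456 = 1,024 × 1,024 × 256 = 2^10 × 2^10 × 2^8 = 2^28, so n = 28.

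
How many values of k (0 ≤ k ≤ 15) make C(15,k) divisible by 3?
10

Solution: Checking C(15,k) mod 3 for k = 0..15: divisible at k = 1, 2, 4, 5, 7, 8, 10, 11, 13, 14. That's 10 values.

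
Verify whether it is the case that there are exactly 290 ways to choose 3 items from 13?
False

C(13,3) = 286 ≠ 290.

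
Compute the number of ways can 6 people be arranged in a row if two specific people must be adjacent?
240

Explanation: Treat pair as unit: (6-1)! arrangements × 2 internal orders = 240.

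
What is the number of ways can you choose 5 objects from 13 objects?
C(13,5) = 13! / (5! × (13-5)!)
         = 13! / (5! × 8!)
         = 1,287
Final answer: 1,287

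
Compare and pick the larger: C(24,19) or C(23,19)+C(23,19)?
C(24,19)

Solution: C(24,19)=42,504; C(23,19)+C(23,19)=8,855+8,855=17,710.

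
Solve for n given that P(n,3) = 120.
P(n,3) = n(n−1)(n−2) is increasing in n; n(n−1)(n−2) ≈ (n−1)^3 = 120 gives n ≈ 5.9. Check: P(4,3) = 24, P(5,3) = 60, P(6,3) = 120 ✓. So n = 6.

Answer: 6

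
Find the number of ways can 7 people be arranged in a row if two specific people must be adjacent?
1,440

Working:
Treat pair as unit: (7-1)! arrangements × 2 internal orders = 1,440.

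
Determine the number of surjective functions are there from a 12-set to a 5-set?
165,528,000

Solution: Onto functions = 5! × S(12,5)
First compute S(12,5) via recurrence:
Using the Stirling recurrence: S(n,k) = k·S(n-1,k) + S(n-1,k-1)
S(12,5) = 5·S(11,5) + S(11,4)
         = 5·246730 + 145750
         = 1233650 + 145750
         = 1,379,400
Then: 120 × 1379400 = 165,528,000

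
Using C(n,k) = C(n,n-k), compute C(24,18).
134,596

Working:
C(24,18) = C(24,6) = 134,596.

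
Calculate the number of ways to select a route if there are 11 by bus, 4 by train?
By the addition principle: 11 + 4 = 15.

Answer: 15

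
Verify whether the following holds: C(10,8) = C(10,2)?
True

Explanation: Symmetry C(n,k) = C(n,n-k): C(10,8) = 45 and C(10,2) = 45. Both sides agree, so the statement holds.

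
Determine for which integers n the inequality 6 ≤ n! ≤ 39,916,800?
3, 4, 5, 6, 7, 8, 9, 10, 11

Working:
n! is strictly increasing; 3! = 6 and 11! = 39,916,800, so valid n = 3, 4, 5, 6, 7, 8, 9, 10, 11.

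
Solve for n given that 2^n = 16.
4

Reasoning: 2^4 = 16, so n = 4.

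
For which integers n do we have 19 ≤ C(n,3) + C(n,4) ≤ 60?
6
C(5,3)+C(5,4)=15; C(6,3)+C(6,4)=35; C(7,3)+C(7,4)=70. So valid n = 6.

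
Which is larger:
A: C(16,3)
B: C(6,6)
A

Solution: A=C(16,3)=560, B=C(6,6)=1.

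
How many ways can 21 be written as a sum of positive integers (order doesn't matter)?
792

Pentagonal recurrence p(n) = p(n−1) + p(n−2) − p(n−5) − p(n−7) + …: p(21) = p(20) + p(19) − p(16) − p(14) + p(9) + p(6) = 627 + 490 − 231 − 135 + 30 + 11 = 792.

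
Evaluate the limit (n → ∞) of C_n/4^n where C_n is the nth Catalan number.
0
C_n ~ 4^n/(n^(3/2)√π), so n^0·C_n/4^n ~ n^(0 − 3/2)/√π → 0.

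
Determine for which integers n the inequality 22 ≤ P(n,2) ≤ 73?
P(5,2)=20; P(6,2)=30; P(7,2)=42; P(8,2)=56; P(9,2)=72; P(10,2)=90. So valid n = 6, 7, 8, 9.
Final answer: 6, 7, 8, 9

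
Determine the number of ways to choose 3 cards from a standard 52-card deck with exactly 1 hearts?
9,633

13 hearts and 39 non-hearts: C(13,1) × C(39,2) = 13 × 741 = 9,633.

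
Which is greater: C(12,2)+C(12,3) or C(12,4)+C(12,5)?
C(12,4)+C(12,5)

First=286, Second=1,287.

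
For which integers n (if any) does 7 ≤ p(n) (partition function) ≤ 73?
5, 6, 7, 8, 9, 10, 11

Solution: Tabulating p(n) via p(n) = p(n−1) + p(n−2) − p(n−5) − p(n−7) + …: p(4)=5; p(5)=7; p(6)=11; p(7)=15; p(8)=22; p(9)=30; p(10)=42; p(11)=56; p(12)=77. So valid n = 5, 6, 7, 8, 9, 10, 11.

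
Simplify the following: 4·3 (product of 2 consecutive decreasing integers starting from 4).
12
This is P(4,2) = 4!/(2)! = 12.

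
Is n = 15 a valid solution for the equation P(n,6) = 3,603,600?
Yes

Solution: P(15,6) = 15·14·13·12·11·10 = 3,603,600, which equals 3,603,600.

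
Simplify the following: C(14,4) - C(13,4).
286

C(14,4) - C(13,4) = C(13,3) = 286.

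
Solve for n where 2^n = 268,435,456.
28

Solution: 268,435,456 = 1,024 × 1,024 × 256 = 2^10 × 2^10 × 2^8 = 2^28, so n = 28.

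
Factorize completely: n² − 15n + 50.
(n − 5)(n − 10)

Solution: Seek roots whose sum is 15 and product is 50: (5, 10). So n² − 15n + 50 = (n − 5)(n − 10).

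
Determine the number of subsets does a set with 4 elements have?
16

Each element can be included or excluded: 2^4 = 16.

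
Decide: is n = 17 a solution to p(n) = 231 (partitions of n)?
Pentagonal recurrence p(n) = p(n−1) + p(n−2) − p(n−5) − p(n−7) + …: p(17) = p(16) + p(15) − p(12) − p(10) + p(5) + p(2) = 231 + 176 − 77 − 42 + 7 + 2 = 297, which does not equal 231.
Final answer: No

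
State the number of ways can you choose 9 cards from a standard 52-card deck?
3,679,075,400

Explanation: C(52,9) = 3,679,075,400.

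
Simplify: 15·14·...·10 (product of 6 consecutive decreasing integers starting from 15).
3,603,600

Explanation: This is P(15,6) = 15!/(9)! = 3,603,600.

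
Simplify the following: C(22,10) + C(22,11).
1,352,078

Reasoning: By Pascal's identity: C(23,11) = 1,352,078.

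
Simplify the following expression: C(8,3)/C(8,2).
C(n,k+1)/C(n,k) = (n−k)/(k+1). Here (8−2)/(2+1) = 6/3 = 2.
Final answer: 2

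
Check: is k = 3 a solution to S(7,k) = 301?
Yes

Solution: S(7,3) = 3·S(6,3) + S(6,2) = 3·90 + 31 = 301, which equals 301.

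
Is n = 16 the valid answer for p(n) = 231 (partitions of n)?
Yes

Pentagonal recurrence p(n) = p(n−1) + p(n−2) − p(n−5) − p(n−7) + …: p(16) = p(15) + p(14) − p(11) − p(9) + p(4) + p(1) = 176 + 135 − 56 − 30 + 5 + 1 = 231, which equals 231.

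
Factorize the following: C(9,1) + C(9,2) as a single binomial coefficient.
C(10,2)

Explanation: By Pascal's identity: C(9,1) + C(9,2) = C(10,2) = 45.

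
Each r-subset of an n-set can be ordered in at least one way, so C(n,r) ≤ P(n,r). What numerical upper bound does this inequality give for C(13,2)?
156
P(13,2) = 13·12 = 156, so C(13,2) ≤ 156. (The bound is loose by a factor of 2! = 2: C(13,2) = 156/2 = 78.)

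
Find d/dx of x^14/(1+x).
(14x^13(1+x) - x^14)/(1+x)²

Explanation: Quotient rule: [14x^{13}(1+x) - x^14]/(1+x)².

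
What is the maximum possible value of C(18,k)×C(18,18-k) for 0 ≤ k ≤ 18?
C(18,k)·C(18,18-k) = C(18,k)², maximised at the centre k = 9: C(18,9)² = 2,363,904,400.

Answer: 2,363,904,400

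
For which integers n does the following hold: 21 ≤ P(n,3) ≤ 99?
4, 5
P(3,3)=6; P(4,3)=24; P(5,3)=60; P(6,3)=120. So valid n = 4, 5.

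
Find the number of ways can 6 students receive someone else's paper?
265

Working:
Using D(n) = (n-1)[D(n-1) + D(n-2)]:
D(6) = (6-1) × [D(5) + D(4)]
      = 5 × [44 + 9]
      = 5 × 53
      = 265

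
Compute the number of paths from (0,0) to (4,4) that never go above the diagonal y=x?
Counted by the Catalan number C_4: C_4 = C(8,4)/(4+1) = 70/5 = 14.
Final answer: 14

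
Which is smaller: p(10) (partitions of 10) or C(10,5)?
Pentagonal recurrence p(n) = p(n−1) + p(n−2) − p(n−5) − p(n−7) + …: p(10) = p(9) + p(8) − p(5) − p(3) = 30 + 22 − 7 − 3 = 42; C(10,5) = 252.
Final answer: p(10)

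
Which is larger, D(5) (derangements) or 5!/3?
D(5)

Working:
D(5) = (5-1)·[D(4) + D(3)] = 4·[9 + 2] = 44; 5!/3 = 120/3 = 40.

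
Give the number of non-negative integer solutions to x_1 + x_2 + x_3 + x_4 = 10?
286
C(10+4-1, 4-1) = 286.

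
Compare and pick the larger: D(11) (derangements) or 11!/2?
11!/2

Reasoning: D(11) = (11-1)·[D(10) + D(9)] = 10·[1,334,961 + 133,496] = 14,684,570; 11!/2 = 39,916,800/2 = 19,958,400.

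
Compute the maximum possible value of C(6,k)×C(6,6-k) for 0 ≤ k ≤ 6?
400

C(6,k)·C(6,6-k) = C(6,k)², maximised at the centre k = 3: C(6,3)² = 400.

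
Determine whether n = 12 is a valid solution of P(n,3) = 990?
No

Solution: P(12,3) = 12·11·10 = 1,320, which does not equal 990.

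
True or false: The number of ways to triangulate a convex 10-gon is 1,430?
Triangulations of a convex 10-gon are counted by the Catalan number C_8: C_8 = C(16,8)/(8+1) = 12,870/9 = 1,430.

Answer: True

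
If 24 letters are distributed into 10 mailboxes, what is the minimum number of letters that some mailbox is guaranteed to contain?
Pigeonhole: ⌈24/10⌉ = 3.

Answer: 3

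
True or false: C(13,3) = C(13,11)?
False

Reasoning: C(13,3) = 286 but C(13,11) = 78; symmetry gives C(13,3) = C(13,10), not C(13,11).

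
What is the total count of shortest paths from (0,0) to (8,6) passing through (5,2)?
To (5,2): C(7,5)=21. From there: C(7,3)=35. Total: 735.

Answer: 735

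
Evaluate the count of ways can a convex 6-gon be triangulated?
14

Reasoning: Using the Catalan number formula: C_n = C(2n, n) / (n+1)
C_4 = C(8, 4) / (4+1)
     = 70 / 5
     = 14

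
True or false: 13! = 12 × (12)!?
False

Working:
13! = 13 × 12! = 6,227,020,800, but 12 × 12! = 5,748,019,200.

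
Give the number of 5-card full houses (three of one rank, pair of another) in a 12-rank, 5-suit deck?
Triple rank: 12. Triple suits: C(5,3)=10. Pair rank: 11. Pair suits: C(5,2)=10. Total: 13,200.

Answer: 13,200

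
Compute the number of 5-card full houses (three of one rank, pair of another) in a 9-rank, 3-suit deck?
216

Solution: Triple rank: 9. Triple suits: C(3,3)=1. Pair rank: 8. Pair suits: C(3,2)=3. Total: 216.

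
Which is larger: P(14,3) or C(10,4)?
P(14,3)

P(14,3)=2,184, C(10,4)=210.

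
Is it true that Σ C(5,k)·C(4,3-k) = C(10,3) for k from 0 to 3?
False
Vandermonde's identity gives C(9,3) = 84; RHS C(10,3) = 120.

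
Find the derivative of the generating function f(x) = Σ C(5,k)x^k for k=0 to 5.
Σ k·C(5,k)x^(k-1) for k=1 to 5

Reasoning: Term-by-term differentiation gives Σ k·C(5,k)x^{k-1} for k=1 to 5.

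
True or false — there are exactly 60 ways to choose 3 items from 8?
C(8,3) = 56 ≠ 60.
Final answer: False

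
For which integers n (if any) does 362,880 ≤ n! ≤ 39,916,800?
9, 10, 11
n! is strictly increasing; 9! = 362,880 and 11! = 39,916,800, so valid n = 9, 10, 11.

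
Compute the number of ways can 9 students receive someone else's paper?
133,496
Using D(n) = (n-1)[D(n-1) + D(n-2)]:
D(9) = (9-1) × [D(8) + D(7)]
      = 8 × [14833 + 1854]
      = 8 × 16687
      = 133,496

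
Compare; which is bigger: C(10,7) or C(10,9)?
C(10,7)

Solution: C(10,7)=120, C(10,9)=10.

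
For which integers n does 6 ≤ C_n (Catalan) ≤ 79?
4, 5

Working:
C_3=5; C_4=14; C_5=42; C_6=132. So valid n = 4, 5.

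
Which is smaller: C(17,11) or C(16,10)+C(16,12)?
C(16,10)+C(16,12)

Reasoning: C(17,11)=12,376; C(16,10)+C(16,12)=8,008+1,820=9,828.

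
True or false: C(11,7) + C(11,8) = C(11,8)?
False

Working:
Pascal's identity gives C(12,8) = 495, whereas C(11,8) = 165.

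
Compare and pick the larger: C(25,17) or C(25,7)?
C(25,17)=1,081,575, C(25,7)=480,700.
Final answer: C(25,17)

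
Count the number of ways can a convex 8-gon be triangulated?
132

Explanation: Using the Catalan number formula: C_n = C(2n, n) / (n+1)
C_6 = C(12, 6) / (6+1)
     = 924 / 7
     = 132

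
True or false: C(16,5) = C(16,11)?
True

Working:
C(16,5) = C(16,16-5) by the symmetry property; both equal 4,368.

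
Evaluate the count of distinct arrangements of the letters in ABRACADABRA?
Word has 11 letters (A=5, B=2, R=2, C=1, D=1). Arrangements: 11!/Π(k!) = 83,160.

Answer: 83,160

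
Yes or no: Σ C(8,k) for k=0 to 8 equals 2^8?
Yes

Binomial theorem: Σ C(8,k) = (1+1)^8 = 2^8 = 256; RHS 2^8 = 256.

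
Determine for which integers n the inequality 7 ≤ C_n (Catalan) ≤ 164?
4, 5, 6

C_3=5; C_4=14; C_5=42; C_6=132; C_7=429. So valid n = 4, 5, 6.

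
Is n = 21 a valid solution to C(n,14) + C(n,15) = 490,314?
No
C(21,14) + C(21,15) = 116,280 + 54,264 = 170,544, which does not equal 490,314.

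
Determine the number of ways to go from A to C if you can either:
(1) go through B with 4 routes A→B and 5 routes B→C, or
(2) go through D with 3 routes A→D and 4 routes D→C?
32

Route via B: 4×5=20. Route via D: 3×4=12. Total: 32.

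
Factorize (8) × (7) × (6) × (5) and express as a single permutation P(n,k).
P(8,4) = 8!/(4)!

Working:
Product of 4 consecutive descending integers starting at 8: P(8,4) = 8!/4! = 1,680.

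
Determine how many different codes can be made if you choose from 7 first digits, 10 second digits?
70

By the multiplication principle: 7 × 10 = 70.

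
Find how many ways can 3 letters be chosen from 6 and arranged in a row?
P(6,3) = 6!/(6-3)! = 120.

Answer: 120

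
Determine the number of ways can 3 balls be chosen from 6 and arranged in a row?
120

Solution: P(6,3) = 6!/(6-3)! = 120.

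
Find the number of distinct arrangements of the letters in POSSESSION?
75,600

Reasoning: Word has 10 letters (P=1, O=2, S=4, E=1, I=1, N=1). Arrangements: 10!/Π(k!) = 75,600.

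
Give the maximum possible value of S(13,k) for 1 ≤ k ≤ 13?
Row S(13,k) for k = 1..13 (via S(n,k) = k·S(n−1,k) + S(n−1,k−1)): 1, 4,095, 261,625, 2,532,530, 7,508,501, 9,321,312, 5,715,424, 1,899,612, 359,502, 39,325, 2,431, 78, 1. The row is unimodal; maximum at k = 6: 9,321,312.
Final answer: 9,321,312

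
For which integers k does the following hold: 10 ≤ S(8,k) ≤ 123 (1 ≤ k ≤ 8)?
7

S(8,1)=1; S(8,2)=127; S(8,3)=966; S(8,4)=1,701; S(8,5)=1,050; S(8,6)=266; S(8,7)=28; S(8,8)=1. So valid k = 7.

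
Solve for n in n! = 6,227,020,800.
n! is strictly increasing. 11! = 39,916,800, 12! = 479,001,600, 13! = 6,227,020,800 ✓. So n = 13.
Final answer: 13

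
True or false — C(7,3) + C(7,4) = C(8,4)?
Pascal's identity: LHS = 35 + 35 = 70; RHS = C(8,4) = 70. Both sides agree, so the statement holds.
Final answer: True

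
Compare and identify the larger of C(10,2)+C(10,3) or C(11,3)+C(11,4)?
C(11,3)+C(11,4)

Reasoning: First=165, Second=495.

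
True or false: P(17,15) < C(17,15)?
False
P(17,15) = 177,843,714,048,000 and C(17,15) = 136; P(n,r) = r! × C(n,r) so P > C whenever r ≥ 2.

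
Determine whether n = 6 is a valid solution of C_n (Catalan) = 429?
No

Explanation: C_6 = C(12,6)/(6+1) = 924/7 = 132, which does not equal 429.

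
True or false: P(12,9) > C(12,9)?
True
P(12,9) = 79,833,600 and C(12,9) = 220; P(n,r) = r! × C(n,r) so P > C whenever r ≥ 2.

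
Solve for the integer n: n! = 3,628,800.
n! is strictly increasing. 8! = 40,320, 9! = 362,880, 10! = 3,628,800 ✓. So n = 10.

Answer: 10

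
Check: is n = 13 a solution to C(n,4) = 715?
Yes

C(13,4) = 13·12·11·10/4! = 17,160/24 = 715, which equals 715.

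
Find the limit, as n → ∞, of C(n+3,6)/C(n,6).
1

Explanation: Both numerator and denominator grow as n^6/6! for large n, so the ratio → 1.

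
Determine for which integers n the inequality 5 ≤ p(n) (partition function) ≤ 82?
4, 5, 6, 7, 8, 9, 10, 11, 12

Explanation: Tabulating p(n) via p(n) = p(n−1) + p(n−2) − p(n−5) − p(n−7) + …: p(3)=3; p(4)=5; p(5)=7; p(6)=11; p(7)=15; p(8)=22; p(9)=30; p(10)=42; p(11)=56; p(12)=77; p(13)=101. So valid n = 4, 5, 6, 7, 8, 9, 10, 11, 12.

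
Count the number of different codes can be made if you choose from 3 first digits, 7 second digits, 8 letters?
168

Solution: By the multiplication principle: 3 × 7 × 8 = 168.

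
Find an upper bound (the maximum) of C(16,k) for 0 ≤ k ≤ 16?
12,870

Maximum at k = 8: C(16,8) = 12,870.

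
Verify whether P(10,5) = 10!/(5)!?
True
Permutation formula P(n,k) = n!/(n-k)!: 10!/5! = 3,628,800/120 = 30,240 = P(10,5). The statement holds.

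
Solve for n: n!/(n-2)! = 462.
22

Solution: n!/(n-2)! = n×(n-1), a product of 2 consecutive integers ≈ (n−0.5)^2. 462^(1/2) + 0.5 ≈ 22.0; check n = 22: 22×21 = 462 ✓. So n = 22.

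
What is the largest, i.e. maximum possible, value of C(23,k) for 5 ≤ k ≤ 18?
C(23,k) is maximised at the centre of the row: C(23,11) = 1,352,078.

Answer: 1,352,078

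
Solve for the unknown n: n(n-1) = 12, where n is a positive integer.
4

Solution: n² − n − 12 = 0, so n = (1 ± √(1 + 4·12))/2 = (1 ± √49)/2 = (1 ± 7)/2, i.e. n = 4 or n = -3. Taking the positive root, n = 4 (check: 4×3 = 12).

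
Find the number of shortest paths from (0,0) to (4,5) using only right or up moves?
126

Explanation: Choose 4 rights from 9 moves: C(9,4) = 126.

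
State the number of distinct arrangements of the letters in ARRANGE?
1,260
Word has 7 letters (A=2, R=2, N=1, G=1, E=1). Arrangements: 7!/Π(k!) = 1,260.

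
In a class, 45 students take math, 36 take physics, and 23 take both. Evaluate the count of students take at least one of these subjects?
58
|A∪B| = |A|+|B|-|A∩B| = 45+36-23 = 58.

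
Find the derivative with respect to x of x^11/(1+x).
(11x^10(1+x) - x^11)/(1+x)²

Quotient rule: [11x^{10}(1+x) - x^11]/(1+x)².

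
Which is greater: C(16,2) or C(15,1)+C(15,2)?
By Pascal's identity: C(16,2) = C(15,1)+C(15,2) = 120. Equal.

Answer: Equal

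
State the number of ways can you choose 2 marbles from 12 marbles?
66

Reasoning: C(12,2) = 12! / (2! × (12-2)!)
         = 12! / (2! × 10!)
         = 66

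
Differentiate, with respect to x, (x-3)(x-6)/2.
(2x - 9)/2

d/dx[(x-3)(x-6)] = (x-6) + (x-3) = 2x - 9. Dividing by 2 gives (2x - 9)/2.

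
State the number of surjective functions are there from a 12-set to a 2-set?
4,094

Explanation: Onto functions = 2! × S(12,2)
First compute S(12,2) via recurrence:
Using the Stirling recurrence: S(n,k) = k·S(n-1,k) + S(n-1,k-1)
S(12,2) = 2·S(11,2) + S(11,1)
         = 2·1023 + 1
         = 2046 + 1
         = 2,047
Then: 2 × 2047 = 4,094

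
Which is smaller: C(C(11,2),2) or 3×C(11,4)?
3×C(11,4)
C(C(11,2),2)=1,485, 3×C(11,4)=990.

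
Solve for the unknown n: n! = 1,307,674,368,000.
15

Explanation: n! is strictly increasing. 13! = 6,227,020,800, 14! = 87,178,291,200, 15! = 1,307,674,368,000 ✓. So n = 15.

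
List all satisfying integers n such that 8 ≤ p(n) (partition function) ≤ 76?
6, 7, 8, 9, 10, 11

Working:
Tabulating p(n) via p(n) = p(n−1) + p(n−2) − p(n−5) − p(n−7) + …: p(5)=7; p(6)=11; p(7)=15; p(8)=22; p(9)=30; p(10)=42; p(11)=56; p(12)=77. So valid n = 6, 7, 8, 9, 10, 11.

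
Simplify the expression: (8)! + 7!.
45,360

Working:
(8)! + 7! = (8)·7! + 7! = (8+1)·7! = 9·7! = 45,360.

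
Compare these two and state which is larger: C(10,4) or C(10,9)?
C(10,4)

Solution: C(10,4)=210, C(10,9)=10.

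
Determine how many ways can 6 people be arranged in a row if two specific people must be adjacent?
240
Treat pair as unit: (6-1)! arrangements × 2 internal orders = 240.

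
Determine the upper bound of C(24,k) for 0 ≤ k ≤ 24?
Maximum at k = 12: C(24,12) = 2,704,156.

Answer: 2,704,156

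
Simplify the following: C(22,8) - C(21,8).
C(22,8) - C(21,8) = C(21,7) = 116,280.
Final answer: 116,280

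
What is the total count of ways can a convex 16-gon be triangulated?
Using the Catalan number formula: C_n = C(2n, n) / (n+1)
C_14 = C(28, 14) / (14+1)
     = 40116600 / 15
     = 2,674,440
Final answer: 2,674,440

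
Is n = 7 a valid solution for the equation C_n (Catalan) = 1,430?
No

C_7 = C(14,7)/(7+1) = 3,432/8 = 429, which does not equal 1,430.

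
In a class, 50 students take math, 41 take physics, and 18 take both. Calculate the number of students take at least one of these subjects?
73

Explanation: |A∪B| = |A|+|B|-|A∩B| = 50+41-18 = 73.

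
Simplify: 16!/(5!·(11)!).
This is C(16,5) = 4,368.
Final answer: 4,368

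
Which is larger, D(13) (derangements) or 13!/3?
D(13)

Reasoning: D(13) = (13-1)·[D(12) + D(11)] = 12·[176,214,841 + 14,684,570] = 2,290,792,932; 13!/3 = 6,227,020,800/3 = 2,075,673,600.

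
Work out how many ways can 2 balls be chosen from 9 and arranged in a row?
72

P(9,2) = 9!/(9-2)! = 72.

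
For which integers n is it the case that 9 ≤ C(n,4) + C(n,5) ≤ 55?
C(5,4)+C(5,5)=6; C(6,4)+C(6,5)=21; C(7,4)+C(7,5)=56. So valid n = 6.

Answer: 6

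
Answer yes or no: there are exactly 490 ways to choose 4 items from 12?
No
C(12,4) = 495 ≠ 490.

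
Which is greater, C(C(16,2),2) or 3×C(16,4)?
C(C(16,2),2)

C(C(16,2),2)=7,140, 3×C(16,4)=5,460.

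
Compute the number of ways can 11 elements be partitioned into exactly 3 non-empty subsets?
28,501

Explanation: This equals S(11,3), the Stirling number of the 2nd kind.
Using the Stirling recurrence: S(n,k) = k·S(n-1,k) + S(n-1,k-1)
S(11,3) = 3·S(10,3) + S(10,2)
         = 3·9330 + 511
         = 27990 + 511
         = 28,501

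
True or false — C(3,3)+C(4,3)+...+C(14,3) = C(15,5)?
False

Hockey stick identity gives Σ = C(15,4) = 1,365; RHS C(15,5) = 3,003.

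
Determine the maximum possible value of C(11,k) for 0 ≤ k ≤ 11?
462

Working:
Maximum at k = 5 or k = 6: C(11,5) = 462.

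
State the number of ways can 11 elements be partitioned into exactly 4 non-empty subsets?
145,750

This equals S(11,4), the Stirling number of the 2nd kind.
Using the Stirling recurrence: S(n,k) = k·S(n-1,k) + S(n-1,k-1)
S(11,4) = 4·S(10,4) + S(10,3)
         = 4·34105 + 9330
         = 136420 + 9330
         = 145,750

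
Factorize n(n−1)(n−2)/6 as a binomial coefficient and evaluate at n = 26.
n(n−1)(n−2)/6 = n!/(3!(n−3)!) = C(n,3). At n = 26: C(26,3) = 2,600.

Answer: C(n,3); C(26,3) = 2,600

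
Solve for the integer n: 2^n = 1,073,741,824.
1,073,741,824 = 1,024 × 1,024 × 1,024 = 2^10 × 2^10 × 2^10 = 2^30, so n = 30.

Answer: 30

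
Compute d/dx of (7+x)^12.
12(7+x)^11

Using the power rule: d/dx (7+x)^12 = 12(7+x)^{11}.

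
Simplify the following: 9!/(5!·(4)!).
126

Working:
This is C(9,5) = 126.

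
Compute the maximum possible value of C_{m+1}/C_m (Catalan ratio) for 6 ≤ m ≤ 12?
C_{m+1}/C_m = 2(2m+1)/(m+2), which increases with m. Maximum at m = 12: 2·25/14 = 25/7.

Answer: 25/7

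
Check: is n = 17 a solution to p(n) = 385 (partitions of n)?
No

Solution: Pentagonal recurrence p(n) = p(n−1) + p(n−2) − p(n−5) − p(n−7) + …: p(17) = p(16) + p(15) − p(12) − p(10) + p(5) + p(2) = 231 + 176 − 77 − 42 + 7 + 2 = 297, which does not equal 385.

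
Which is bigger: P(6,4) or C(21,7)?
P(6,4)=360, C(21,7)=116,280.

Answer: C(21,7)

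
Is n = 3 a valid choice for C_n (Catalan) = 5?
Yes

Explanation: C_3 = C(6,3)/(3+1) = 20/4 = 5, which equals 5.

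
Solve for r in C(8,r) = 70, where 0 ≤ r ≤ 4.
4
C(8,r) is increasing for 0 ≤ r ≤ 4. Stepping up (C(8,r+1) = C(8,r)·(8−r)/(r+1)): C(8,1) = 8, C(8,2) = 28, C(8,3) = 56, C(8,4) = 70 ✓. So r = 4.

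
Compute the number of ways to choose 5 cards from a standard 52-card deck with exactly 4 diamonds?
27,885

Working:
13 diamonds and 39 non-diamonds: C(13,4) × C(39,1) = 715 × 39 = 27,885.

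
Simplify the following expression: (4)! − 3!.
(4)! − 3! = (4)·3! − 3! = (4−1)·3! = 3·3! = 18.
Final answer: 18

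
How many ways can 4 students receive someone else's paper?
9

Working:
Using D(n) = (n-1)[D(n-1) + D(n-2)]:
D(4) = (4-1) × [D(3) + D(2)]
      = 3 × [2 + 1]
      = 3 × 3
      = 9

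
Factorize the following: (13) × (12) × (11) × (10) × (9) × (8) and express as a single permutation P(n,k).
P(13,6) = 13!/(7)!

Explanation: Product of 6 consecutive descending integers starting at 13: P(13,6) = 13!/7! = 1,235,520.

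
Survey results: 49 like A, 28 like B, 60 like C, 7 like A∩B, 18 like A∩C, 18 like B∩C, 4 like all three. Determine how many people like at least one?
98

Explanation: |A∪B∪C| = 49+28+60-7-18-18+4 = 98.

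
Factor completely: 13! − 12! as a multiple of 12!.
12 × 12! = 5,748,019,200

13! − 12! = 13·12! − 12! = (13 − 1)·12! = 12 × 12! = 5,748,019,200.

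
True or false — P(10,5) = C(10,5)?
P(10,5) = 30,240 but C(10,5) = 252; they differ by a factor of 5! = 120, so the statement does not hold.
Final answer: False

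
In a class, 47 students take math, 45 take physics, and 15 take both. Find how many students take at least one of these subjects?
77

Explanation: |A∪B| = |A|+|B|-|A∩B| = 47+45-15 = 77.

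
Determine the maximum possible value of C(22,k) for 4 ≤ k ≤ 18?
705,432

Explanation: C(22,k) is maximised at the centre of the row: C(22,11) = 705,432.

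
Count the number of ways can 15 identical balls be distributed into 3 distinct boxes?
C(15+3-1, 3-1) = C(17, 2) = 136.

Answer: 136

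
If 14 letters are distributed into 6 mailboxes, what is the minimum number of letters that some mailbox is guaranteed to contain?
3

Explanation: Pigeonhole: ⌈14/6⌉ = 3.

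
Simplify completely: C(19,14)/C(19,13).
C(n,k+1)/C(n,k) = (n−k)/(k+1). Here (19−13)/(13+1) = 6/14 = 3/7.

Answer: 3/7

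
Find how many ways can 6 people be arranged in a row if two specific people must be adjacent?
Treat pair as unit: (6-1)! arrangements × 2 internal orders = 240.

Answer: 240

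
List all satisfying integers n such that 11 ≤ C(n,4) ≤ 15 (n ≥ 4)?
C(5,4)=5; C(6,4)=15; C(7,4)=35. So valid n = 6.

Answer: 6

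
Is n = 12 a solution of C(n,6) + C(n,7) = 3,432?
No

Explanation: C(12,6) + C(12,7) = 924 + 792 = 1,716, which does not equal 3,432.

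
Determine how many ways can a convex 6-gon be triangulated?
14
Using the Catalan number formula: C_n = C(2n, n) / (n+1)
C_4 = C(8, 4) / (4+1)
     = 70 / 5
     = 14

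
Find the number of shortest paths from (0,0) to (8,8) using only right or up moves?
12,870

Solution: Choose 8 rights from 16 moves: C(16,8) = 12,870.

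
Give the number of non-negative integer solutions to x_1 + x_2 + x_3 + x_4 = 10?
286

C(10+4-1, 4-1) = 286.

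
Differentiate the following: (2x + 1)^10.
Chain rule: 10(2x+1)^{9} × 2 = 20(2x+1)^{9}.
Final answer: 20(2x + 1)^9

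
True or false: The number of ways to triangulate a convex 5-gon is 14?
Triangulations of a convex 5-gon are counted by the Catalan number C_3: C_3 = C(6,3)/(3+1) = 20/4 = 5.

Answer: False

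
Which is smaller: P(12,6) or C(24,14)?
P(12,6)=665,280, C(24,14)=1,961,256.

Answer: P(12,6)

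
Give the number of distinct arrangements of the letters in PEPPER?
60

Explanation: Word has 6 letters (P=3, E=2, R=1). Arrangements: 6!/Π(k!) = 60.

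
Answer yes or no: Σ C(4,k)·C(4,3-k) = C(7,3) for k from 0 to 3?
No

Explanation: Vandermonde's identity gives C(8,3) = 56; RHS C(7,3) = 35.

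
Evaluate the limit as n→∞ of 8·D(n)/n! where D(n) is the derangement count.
8/e

Solution: D(n)/n! → 1/e, so 8·D(n)/n! → 8/e.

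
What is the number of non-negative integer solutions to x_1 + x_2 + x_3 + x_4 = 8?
165

Solution: C(8+4-1, 4-1) = 165.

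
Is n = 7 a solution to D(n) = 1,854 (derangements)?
Yes

Working:
D(7) = (7-1)·[D(6) + D(5)] = 6·[265 + 44] = 1,854, which equals 1,854.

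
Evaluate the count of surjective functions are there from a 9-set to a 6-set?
1,905,120
Onto functions = 6! × S(9,6)
First compute S(9,6) via recurrence:
Using the Stirling recurrence: S(n,k) = k·S(n-1,k) + S(n-1,k-1)
S(9,6) = 6·S(8,6) + S(8,5)
         = 6·266 + 1050
         = 1596 + 1050
         = 2,646
Then: 720 × 2646 = 1,905,120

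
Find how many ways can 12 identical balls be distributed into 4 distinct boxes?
455

C(12+4-1, 4-1) = C(15, 3) = 455.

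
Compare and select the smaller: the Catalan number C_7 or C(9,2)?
C(9,2)
C_7 = C(14,7)/(7+1) = 3,432/8 = 429; C(9,2) = 36.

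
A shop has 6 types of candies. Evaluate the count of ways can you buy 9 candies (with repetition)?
Stars and bars: C(9+6-1, 9) = C(14, 9) = 2,002.
Final answer: 2,002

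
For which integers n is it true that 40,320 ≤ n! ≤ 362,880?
n! is strictly increasing; 8! = 40,320 and 9! = 362,880, so valid n = 8, 9.
Final answer: 8, 9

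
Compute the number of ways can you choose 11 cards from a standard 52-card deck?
60,403,728,840

Explanation: C(52,11) = 60,403,728,840.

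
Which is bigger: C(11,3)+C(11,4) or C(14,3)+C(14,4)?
First=495, Second=1,365.

Answer: C(14,3)+C(14,4)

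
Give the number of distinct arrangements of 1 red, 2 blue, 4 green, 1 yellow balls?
840

Reasoning: Multinomial: 8!/(1! × 2! × 4! × 1!) = 840.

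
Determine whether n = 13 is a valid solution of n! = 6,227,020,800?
13! = 13·12! = 13·479,001,600 = 6,227,020,800, which equals 6,227,020,800.

Answer: Yes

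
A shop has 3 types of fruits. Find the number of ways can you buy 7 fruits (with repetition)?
36

Working:
Stars and bars: C(7+3-1, 7) = C(9, 7) = 36.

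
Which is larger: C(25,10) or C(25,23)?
C(25,10)
C(25,10)=3,268,760, C(25,23)=300.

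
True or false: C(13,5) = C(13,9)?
C(13,5) = 1,287 but C(13,9) = 715; symmetry gives C(13,5) = C(13,8), not C(13,9).

Answer: False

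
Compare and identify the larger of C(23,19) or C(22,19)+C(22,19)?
C(23,19)=8,855; C(22,19)+C(22,19)=1,540+1,540=3,080.
Final answer: C(23,19)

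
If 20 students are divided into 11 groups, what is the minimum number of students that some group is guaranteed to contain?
2
Pigeonhole: ⌈20/11⌉ = 2.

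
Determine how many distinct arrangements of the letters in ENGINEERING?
277,200

Reasoning: Word has 11 letters (E=3, N=3, G=2, I=2, R=1). Arrangements: 11!/Π(k!) = 277,200.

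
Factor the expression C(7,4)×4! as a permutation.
P(7,4)

Reasoning: C(7,4)×4! = [7!/(4!(3)!)]×4! = 7!/(3)! = P(7,4) = 840.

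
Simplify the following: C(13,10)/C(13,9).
2/5

Solution: C(n,k+1)/C(n,k) = (n−k)/(k+1). Here (13−9)/(9+1) = 4/10 = 2/5.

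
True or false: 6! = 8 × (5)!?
False
6! = 6 × 5! = 720, but 8 × 5! = 960.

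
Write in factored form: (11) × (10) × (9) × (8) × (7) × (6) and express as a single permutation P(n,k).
P(11,6) = 11!/(5)!

Solution: Product of 6 consecutive descending integers starting at 11: P(11,6) = 11!/5! = 332,640.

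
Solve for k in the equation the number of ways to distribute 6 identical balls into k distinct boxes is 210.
5

Solution: Stars and bars: the count is C(6+k−1, k−1), increasing in k. k=3: C(8,2) = 28, k=4: C(9,3) = 84, k=5: C(10,4) = 210 ✓. So k = 5.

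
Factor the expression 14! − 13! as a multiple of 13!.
13 × 13! = 80,951,270,400

Working:
14! − 13! = 14·13! − 13! = (14 − 1)·13! = 13 × 13! = 80,951,270,400.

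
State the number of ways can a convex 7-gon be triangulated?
42
Using the Catalan number formula: C_n = C(2n, n) / (n+1)
C_5 = C(10, 5) / (5+1)
     = 252 / 6
     = 42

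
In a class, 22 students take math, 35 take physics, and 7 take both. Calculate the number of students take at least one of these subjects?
|A∪B| = |A|+|B|-|A∩B| = 22+35-7 = 50.
Final answer: 50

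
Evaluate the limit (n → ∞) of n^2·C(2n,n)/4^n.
∞

Working:
C(2n,n) ~ 4^n/√(πn), so n^2·C(2n,n)/4^n ~ n^(2 − 1/2)/√π → ∞.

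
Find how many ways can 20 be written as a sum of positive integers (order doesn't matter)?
627

Working:
Pentagonal recurrence p(n) = p(n−1) + p(n−2) − p(n−5) − p(n−7) + …: p(20) = p(19) + p(18) − p(15) − p(13) + p(8) + p(5) = 490 + 385 − 176 − 101 + 22 + 7 = 627.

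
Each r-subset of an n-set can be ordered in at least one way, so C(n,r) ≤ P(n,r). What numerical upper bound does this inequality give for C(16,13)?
P(16,13) = 16·15·14·13·12·11·10·9·8·7·6·5·4 = 3,487,131,648,000, so C(16,13) ≤ 3,487,131,648,000. (The bound is loose by a factor of 13! = 6,227,020,800: C(16,13) = 3,487,131,648,000/6,227,020,800 = 560.)
Final answer: 3,487,131,648,000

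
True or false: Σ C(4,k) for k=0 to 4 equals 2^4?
Binomial theorem: Σ C(4,k) = (1+1)^4 = 2^4 = 16; RHS 2^4 = 16.

Answer: True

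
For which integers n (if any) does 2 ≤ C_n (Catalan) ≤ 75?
2, 3, 4, 5

Working:
C_1=1; C_2=2; C_3=5; C_4=14; C_5=42; C_6=132. So valid n = 2, 3, 4, 5.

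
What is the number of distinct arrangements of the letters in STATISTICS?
Word has 10 letters (S=3, T=3, A=1, I=2, C=1). Arrangements: 10!/Π(k!) = 50,400.

Answer: 50,400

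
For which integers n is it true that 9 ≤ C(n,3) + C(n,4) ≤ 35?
5, 6

Explanation: C(4,3)+C(4,4)=5; C(5,3)+C(5,4)=15; C(6,3)+C(6,4)=35; C(7,3)+C(7,4)=70. So valid n = 5, 6.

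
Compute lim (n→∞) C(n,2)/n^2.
1/2

Working:
C(n,2) ≈ n^2/2! for large n. Limit = 1/2! = 1/2.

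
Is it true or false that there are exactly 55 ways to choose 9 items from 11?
True

Reasoning: C(11,9) = 55.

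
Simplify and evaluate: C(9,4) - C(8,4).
C(9,4) - C(8,4) = C(8,3) = 56.

Answer: 56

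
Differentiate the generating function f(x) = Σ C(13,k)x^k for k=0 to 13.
Σ k·C(13,k)x^(k-1) for k=1 to 13

Working:
Term-by-term differentiation gives Σ k·C(13,k)x^{k-1} for k=1 to 13.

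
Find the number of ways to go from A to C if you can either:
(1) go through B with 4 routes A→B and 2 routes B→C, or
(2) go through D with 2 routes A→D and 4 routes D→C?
16
Route via B: 4×2=8. Route via D: 2×4=8. Total: 16.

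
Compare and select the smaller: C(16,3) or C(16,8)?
C(16,3)

Solution: C(16,3)=560, C(16,8)=12,870.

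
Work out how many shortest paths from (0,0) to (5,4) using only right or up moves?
Choose 5 rights from 9 moves: C(9,5) = 126.

Answer: 126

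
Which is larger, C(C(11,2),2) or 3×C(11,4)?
C(C(11,2),2)

C(C(11,2),2)=1,485, 3×C(11,4)=990.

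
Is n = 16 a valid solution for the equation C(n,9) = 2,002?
No

Working:
C(16,9) = 16·15·14·13·12·11·10·9·8/9! = 4,151,347,200/362,880 = 11,440, which does not equal 2,002.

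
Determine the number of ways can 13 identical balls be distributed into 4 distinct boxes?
560

Reasoning: C(13+4-1, 4-1) = C(16, 3) = 560.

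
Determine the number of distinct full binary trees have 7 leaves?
132
Using the Catalan number formula: C_n = C(2n, n) / (n+1)
C_6 = C(12, 6) / (6+1)
     = 924 / 7
     = 132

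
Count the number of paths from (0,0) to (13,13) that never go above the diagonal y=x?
Counted by the Catalan number C_13: C_13 = C(26,13)/(13+1) = 10,400,600/14 = 742,900.

Answer: 742,900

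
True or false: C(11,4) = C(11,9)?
C(11,4) = 330 but C(11,9) = 55; symmetry gives C(11,4) = C(11,7), not C(11,9).

Answer: False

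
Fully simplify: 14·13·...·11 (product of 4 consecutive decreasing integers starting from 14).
24,024

Reasoning: This is P(14,4) = 14!/(10)! = 24,024.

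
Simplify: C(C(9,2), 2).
630

Solution: C(9,2) = 36, then C(36, 2) = 630.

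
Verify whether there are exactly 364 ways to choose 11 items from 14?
True

Explanation: C(14,11) = 364.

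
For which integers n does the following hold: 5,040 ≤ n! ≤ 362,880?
7, 8, 9

Solution: n! is strictly increasing; 7! = 5,040 and 9! = 362,880, so valid n = 7, 8, 9.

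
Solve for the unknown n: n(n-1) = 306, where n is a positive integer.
18

Explanation: n² − n − 306 = 0, so n = (1 ± √(1 + 4·306))/2 = (1 ± √1,225)/2 = (1 ± 35)/2, i.e. n = 18 or n = -17. Taking the positive root, n = 18 (check: 18×17 = 306).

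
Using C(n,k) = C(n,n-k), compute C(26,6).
C(26,6) = C(26,20) = 230,230.

Answer: 230,230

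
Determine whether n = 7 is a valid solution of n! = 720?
No

Working:
7! = 7·6! = 7·720 = 5,040, which does not equal 720.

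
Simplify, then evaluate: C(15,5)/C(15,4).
11/5

Reasoning: C(n,k+1)/C(n,k) = (n−k)/(k+1). Here (15−4)/(4+1) = 11/5 = 11/5.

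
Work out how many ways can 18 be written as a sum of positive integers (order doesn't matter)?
385

Solution: Pentagonal recurrence p(n) = p(n−1) + p(n−2) − p(n−5) − p(n−7) + …: p(18) = p(17) + p(16) − p(13) − p(11) + p(6) + p(3) = 297 + 231 − 101 − 56 + 11 + 3 = 385.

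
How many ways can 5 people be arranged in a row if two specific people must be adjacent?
48

Explanation: Treat pair as unit: (5-1)! arrangements × 2 internal orders = 48.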